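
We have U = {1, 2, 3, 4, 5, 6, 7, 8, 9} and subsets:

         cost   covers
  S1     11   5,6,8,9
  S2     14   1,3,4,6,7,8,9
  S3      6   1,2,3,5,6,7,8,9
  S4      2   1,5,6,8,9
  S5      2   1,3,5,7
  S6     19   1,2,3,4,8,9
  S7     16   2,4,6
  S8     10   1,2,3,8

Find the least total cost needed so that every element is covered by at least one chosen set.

S2, S3 cover every element at cost 14 + 6 = 20.
Any cover uses at least 2 sets; among all covering selections none totals below 20.

20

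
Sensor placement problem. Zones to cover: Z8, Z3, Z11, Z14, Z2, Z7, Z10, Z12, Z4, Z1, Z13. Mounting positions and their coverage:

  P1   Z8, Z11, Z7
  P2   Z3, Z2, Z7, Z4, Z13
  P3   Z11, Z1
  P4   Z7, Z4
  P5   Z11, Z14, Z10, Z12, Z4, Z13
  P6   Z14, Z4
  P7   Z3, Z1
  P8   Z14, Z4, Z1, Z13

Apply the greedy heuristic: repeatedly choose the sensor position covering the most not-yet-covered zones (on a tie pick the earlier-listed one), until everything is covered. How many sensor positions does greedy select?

4

Pick 1: P5 covers 6 new zones (Z11, Z14, Z10, Z12, Z4, Z13).
Pick 2: P2 covers 3 new zones (Z3, Z2, Z7).
Pick 3: P1 covers 1 new zones (Z8).
Pick 4: P3 covers 1 new zones (Z1).
Greedy uses 4 sensor positions.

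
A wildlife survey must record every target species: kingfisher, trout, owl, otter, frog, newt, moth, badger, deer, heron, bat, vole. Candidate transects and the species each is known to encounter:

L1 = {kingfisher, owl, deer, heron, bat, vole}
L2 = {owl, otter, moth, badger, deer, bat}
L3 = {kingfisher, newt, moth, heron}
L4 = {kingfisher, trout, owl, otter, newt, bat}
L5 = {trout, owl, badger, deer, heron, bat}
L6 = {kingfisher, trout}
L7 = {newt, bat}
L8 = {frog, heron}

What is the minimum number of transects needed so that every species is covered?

4

L1, L2, L4, L8 together cover {kingfisher, trout, owl, otter, frog, newt, moth, badger, deer, heron, bat, vole} — every species.
No 3 of the 8 transects cover everything (all 56 triples fall short), so 4 is minimum.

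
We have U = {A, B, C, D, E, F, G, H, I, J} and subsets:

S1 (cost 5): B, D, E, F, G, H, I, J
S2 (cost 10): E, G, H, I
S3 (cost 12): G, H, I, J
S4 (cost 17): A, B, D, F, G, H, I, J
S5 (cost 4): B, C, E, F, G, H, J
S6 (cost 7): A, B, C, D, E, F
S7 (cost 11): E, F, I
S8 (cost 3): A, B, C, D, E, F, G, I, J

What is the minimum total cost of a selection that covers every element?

7

S5, S8 cover every element at cost 4 + 3 = 7.
Any cover uses at least 2 sets; among all covering selections none totals below 7.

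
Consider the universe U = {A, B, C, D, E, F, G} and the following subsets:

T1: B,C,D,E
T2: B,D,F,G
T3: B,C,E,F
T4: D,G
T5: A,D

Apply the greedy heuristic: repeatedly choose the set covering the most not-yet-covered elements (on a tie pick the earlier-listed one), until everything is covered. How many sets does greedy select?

3

Pick 1: T1 covers 4 new elements (B, C, D, E).
Pick 2: T2 covers 2 new elements (F, G).
Pick 3: T5 covers 1 new elements (A).
Greedy uses 3 sets.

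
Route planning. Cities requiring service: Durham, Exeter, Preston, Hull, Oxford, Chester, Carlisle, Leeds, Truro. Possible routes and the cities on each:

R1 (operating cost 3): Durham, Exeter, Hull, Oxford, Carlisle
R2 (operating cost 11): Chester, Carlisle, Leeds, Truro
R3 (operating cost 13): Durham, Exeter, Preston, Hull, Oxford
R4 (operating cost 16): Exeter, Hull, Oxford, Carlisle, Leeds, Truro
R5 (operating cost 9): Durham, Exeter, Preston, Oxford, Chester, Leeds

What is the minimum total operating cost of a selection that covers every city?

23

R1, R2, R5 cover every city at operating cost 3 + 11 + 9 = 23.
Any cover uses at least 2 routes; among all covering selections none totals below 23.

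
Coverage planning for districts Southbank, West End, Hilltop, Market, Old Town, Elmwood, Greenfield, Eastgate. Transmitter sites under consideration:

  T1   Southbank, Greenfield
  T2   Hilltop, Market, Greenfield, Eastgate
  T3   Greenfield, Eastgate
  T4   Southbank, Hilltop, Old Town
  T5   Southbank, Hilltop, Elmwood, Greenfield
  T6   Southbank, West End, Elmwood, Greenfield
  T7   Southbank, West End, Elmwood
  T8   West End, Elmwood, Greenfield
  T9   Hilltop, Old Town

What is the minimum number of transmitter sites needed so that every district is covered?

T2, T4, T6 together cover {Southbank, West End, Hilltop, Market, Old Town, Elmwood, Greenfield, Eastgate} — every district.
No 2 of the 9 transmitter sites cover everything (all 36 pairs fall short), so 3 is minimum.

3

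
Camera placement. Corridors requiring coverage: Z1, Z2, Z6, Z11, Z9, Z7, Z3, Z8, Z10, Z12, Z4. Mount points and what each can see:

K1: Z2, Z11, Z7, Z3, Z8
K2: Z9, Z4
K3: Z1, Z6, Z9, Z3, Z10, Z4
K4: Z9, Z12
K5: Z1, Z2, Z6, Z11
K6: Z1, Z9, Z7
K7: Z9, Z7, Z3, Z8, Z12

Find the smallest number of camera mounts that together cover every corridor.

K1, K3, K4 together cover {Z1, Z2, Z6, Z11, Z9, Z7, Z3, Z8, Z10, Z12, Z4} — every corridor.
No 2 of the 7 camera mounts cover everything (all 21 pairs fall short), so 3 is minimum.

3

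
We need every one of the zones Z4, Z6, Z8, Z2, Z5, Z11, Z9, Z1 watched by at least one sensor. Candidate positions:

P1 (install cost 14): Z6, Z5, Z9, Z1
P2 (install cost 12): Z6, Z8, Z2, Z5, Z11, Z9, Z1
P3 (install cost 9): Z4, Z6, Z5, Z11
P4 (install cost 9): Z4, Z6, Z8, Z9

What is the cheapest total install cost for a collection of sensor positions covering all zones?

21

P2, P3 cover every zone at install cost 12 + 9 = 21.
Any cover uses at least 2 sensor positions; among all covering selections none totals below 21.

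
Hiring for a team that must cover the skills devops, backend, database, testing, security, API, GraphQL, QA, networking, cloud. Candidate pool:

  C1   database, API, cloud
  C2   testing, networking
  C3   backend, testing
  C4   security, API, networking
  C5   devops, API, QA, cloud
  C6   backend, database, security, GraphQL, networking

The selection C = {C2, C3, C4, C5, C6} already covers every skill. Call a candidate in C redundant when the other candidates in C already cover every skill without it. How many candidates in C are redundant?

Drop C2: the rest still cover every skill — redundant.
Drop C3: the rest still cover every skill — redundant.
Drop C4: the rest still cover every skill — redundant.
Drop C5: devops, QA, cloud uncovered — not redundant.
Drop C6: database, GraphQL uncovered — not redundant.
3 redundant: C2, C3, C4.

3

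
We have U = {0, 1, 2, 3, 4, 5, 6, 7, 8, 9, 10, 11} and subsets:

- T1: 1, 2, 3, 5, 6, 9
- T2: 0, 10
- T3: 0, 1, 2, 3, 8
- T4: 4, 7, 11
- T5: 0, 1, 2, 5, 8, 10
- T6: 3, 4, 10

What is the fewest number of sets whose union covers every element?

3

T1, T4, T5 together cover {0, 1, 2, 3, 4, 5, 6, 7, 8, 9, 10, 11} — every element.
No 2 of the 6 sets cover everything (all 15 pairs fall short), so 3 is minimum.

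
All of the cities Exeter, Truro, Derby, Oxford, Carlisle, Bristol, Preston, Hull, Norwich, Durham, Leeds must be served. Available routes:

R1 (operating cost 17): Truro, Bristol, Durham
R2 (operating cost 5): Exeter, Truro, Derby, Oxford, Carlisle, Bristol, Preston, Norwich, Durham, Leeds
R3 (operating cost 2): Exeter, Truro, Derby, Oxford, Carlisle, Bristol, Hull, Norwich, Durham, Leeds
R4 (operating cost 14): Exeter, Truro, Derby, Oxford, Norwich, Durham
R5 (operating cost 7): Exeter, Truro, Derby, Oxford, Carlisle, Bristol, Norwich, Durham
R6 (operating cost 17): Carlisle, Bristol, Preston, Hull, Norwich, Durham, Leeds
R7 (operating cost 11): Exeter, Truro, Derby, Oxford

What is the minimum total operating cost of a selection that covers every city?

7

R2, R3 cover every city at operating cost 5 + 2 = 7.
Any cover uses at least 2 routes; among all covering selections none totals below 7.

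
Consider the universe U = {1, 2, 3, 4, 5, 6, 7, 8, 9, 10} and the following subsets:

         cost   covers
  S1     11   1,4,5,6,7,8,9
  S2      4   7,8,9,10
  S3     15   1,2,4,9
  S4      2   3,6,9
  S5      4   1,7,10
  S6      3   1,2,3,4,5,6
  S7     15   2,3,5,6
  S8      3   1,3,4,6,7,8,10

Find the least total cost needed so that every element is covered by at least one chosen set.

7

S2, S6 cover every element at cost 4 + 3 = 7.
Any cover uses at least 2 sets; among all covering selections none totals below 7.
Greedy by coverage-per-cost would pick S8, S6, S4 for 8 — worse than the optimum 7.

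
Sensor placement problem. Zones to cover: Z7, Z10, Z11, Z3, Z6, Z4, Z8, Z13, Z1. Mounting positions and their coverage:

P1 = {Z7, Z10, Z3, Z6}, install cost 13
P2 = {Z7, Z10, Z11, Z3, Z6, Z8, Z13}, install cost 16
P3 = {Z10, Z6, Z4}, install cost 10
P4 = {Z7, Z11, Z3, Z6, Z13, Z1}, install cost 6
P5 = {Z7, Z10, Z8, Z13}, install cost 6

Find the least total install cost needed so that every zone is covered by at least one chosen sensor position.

P3, P4, P5 cover every zone at install cost 10 + 6 + 6 = 22.
Any cover uses at least 3 sensor positions; among all covering selections none totals below 22.

22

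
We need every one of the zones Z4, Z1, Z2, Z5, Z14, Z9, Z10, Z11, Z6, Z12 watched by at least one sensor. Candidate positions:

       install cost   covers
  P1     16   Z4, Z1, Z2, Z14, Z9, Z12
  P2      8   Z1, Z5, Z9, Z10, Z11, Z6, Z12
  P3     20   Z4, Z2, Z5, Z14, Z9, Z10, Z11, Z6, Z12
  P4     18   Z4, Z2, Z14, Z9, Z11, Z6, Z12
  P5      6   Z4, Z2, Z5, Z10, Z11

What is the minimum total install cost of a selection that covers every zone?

24

P1, P2 cover every zone at install cost 16 + 8 = 24.
Any cover uses at least 2 sensor positions; among all covering selections none totals below 24.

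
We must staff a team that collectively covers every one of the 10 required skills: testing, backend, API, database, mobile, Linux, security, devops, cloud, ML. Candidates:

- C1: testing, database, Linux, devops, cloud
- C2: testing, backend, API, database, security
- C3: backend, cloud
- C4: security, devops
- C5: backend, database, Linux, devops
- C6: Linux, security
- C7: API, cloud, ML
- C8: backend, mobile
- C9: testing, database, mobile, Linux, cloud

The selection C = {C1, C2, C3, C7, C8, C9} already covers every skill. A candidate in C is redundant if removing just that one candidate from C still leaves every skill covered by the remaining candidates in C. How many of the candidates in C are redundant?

Drop C1: devops uncovered — not redundant.
Drop C2: security uncovered — not redundant.
Drop C3: the rest still cover every skill — redundant.
Drop C7: ML uncovered — not redundant.
Drop C8: the rest still cover every skill — redundant.
Drop C9: the rest still cover every skill — redundant.
3 redundant: C3, C8, C9.

3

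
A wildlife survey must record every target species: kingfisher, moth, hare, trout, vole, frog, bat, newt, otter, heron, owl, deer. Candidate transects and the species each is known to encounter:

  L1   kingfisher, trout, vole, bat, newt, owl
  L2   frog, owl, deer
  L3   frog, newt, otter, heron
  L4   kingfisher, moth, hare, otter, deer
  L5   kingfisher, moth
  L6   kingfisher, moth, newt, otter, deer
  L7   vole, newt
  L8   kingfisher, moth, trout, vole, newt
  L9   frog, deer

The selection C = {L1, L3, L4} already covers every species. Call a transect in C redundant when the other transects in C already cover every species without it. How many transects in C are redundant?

0

Drop L1: trout, vole, bat, owl uncovered — not redundant.
Drop L3: frog, heron uncovered — not redundant.
Drop L4: moth, hare, deer uncovered — not redundant.
None of the transects in C is redundant.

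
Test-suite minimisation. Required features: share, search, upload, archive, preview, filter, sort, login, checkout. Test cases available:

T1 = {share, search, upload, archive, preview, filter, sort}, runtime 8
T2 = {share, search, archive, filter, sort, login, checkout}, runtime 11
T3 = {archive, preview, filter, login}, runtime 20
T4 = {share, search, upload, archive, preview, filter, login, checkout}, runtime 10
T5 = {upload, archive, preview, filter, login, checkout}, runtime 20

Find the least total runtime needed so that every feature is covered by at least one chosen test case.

T1, T4 cover every feature at runtime 8 + 10 = 18.
Any cover uses at least 2 test cases; among all covering selections none totals below 18.

18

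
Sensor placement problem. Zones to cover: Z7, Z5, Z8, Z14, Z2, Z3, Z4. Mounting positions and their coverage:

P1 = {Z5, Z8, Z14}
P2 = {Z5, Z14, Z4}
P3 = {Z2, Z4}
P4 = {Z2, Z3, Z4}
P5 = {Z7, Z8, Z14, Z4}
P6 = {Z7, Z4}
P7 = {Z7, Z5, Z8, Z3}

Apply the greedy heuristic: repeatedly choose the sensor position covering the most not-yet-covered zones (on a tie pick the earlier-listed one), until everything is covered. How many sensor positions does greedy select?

Pick 1: P5 covers 4 new zones (Z7, Z8, Z14, Z4).
Pick 2: P4 covers 2 new zones (Z2, Z3).
Pick 3: P1 covers 1 new zones (Z5).
Greedy uses 3 sensor positions.

3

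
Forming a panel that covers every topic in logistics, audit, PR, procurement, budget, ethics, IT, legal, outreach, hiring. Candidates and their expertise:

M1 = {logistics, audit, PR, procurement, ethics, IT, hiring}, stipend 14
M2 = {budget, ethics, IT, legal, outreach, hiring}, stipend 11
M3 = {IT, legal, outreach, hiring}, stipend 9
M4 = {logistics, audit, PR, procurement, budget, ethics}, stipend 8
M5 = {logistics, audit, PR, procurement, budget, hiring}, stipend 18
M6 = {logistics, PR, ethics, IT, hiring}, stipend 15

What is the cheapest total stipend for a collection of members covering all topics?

17

M3, M4 cover every topic at stipend 9 + 8 = 17.
Any cover uses at least 2 members; among all covering selections none totals below 17.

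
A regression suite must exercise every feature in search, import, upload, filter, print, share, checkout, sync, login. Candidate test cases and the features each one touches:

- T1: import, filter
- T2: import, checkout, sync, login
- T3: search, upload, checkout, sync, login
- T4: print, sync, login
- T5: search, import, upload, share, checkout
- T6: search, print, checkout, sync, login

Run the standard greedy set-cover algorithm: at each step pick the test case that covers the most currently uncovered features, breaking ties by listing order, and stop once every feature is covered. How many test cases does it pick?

4

Pick 1: T3 covers 5 new features (search, upload, checkout, sync, login).
Pick 2: T1 covers 2 new features (import, filter).
Pick 3: T4 covers 1 new features (print).
Pick 4: T5 covers 1 new features (share).
Greedy uses 4 test cases. (The true minimum is 3.)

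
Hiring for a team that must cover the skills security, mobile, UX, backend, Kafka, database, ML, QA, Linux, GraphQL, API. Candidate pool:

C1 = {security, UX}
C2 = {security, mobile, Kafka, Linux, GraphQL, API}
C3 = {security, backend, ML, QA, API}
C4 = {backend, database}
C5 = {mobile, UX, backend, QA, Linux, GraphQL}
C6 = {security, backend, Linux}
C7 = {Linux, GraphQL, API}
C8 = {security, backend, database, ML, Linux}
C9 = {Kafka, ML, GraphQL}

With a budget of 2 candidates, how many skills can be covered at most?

9

Choosing C2, C3 covers {security, mobile, backend, Kafka, ML, QA, Linux, GraphQL, API} — 9 skills.
No choice of 2 candidates does better; here UX, database are left uncovered.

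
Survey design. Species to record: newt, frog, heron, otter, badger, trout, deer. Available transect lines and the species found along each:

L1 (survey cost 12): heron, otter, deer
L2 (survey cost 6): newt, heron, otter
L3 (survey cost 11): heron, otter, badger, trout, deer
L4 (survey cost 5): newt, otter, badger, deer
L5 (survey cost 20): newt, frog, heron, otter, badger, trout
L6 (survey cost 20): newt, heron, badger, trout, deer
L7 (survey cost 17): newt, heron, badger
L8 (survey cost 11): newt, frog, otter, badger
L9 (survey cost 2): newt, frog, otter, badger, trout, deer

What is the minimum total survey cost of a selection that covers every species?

L2, L9 cover every species at survey cost 6 + 2 = 8.
Any cover uses at least 2 transects; among all covering selections none totals below 8.

8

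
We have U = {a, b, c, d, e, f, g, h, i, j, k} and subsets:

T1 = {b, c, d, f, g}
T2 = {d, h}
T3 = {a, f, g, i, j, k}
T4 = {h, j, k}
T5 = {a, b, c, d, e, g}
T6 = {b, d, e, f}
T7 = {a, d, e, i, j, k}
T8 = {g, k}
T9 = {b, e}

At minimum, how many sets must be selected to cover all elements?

T1, T2, T7 together cover {a, b, c, d, e, f, g, h, i, j, k} — every element.
No 2 of the 9 sets cover everything (all 36 pairs fall short), so 3 is minimum.

3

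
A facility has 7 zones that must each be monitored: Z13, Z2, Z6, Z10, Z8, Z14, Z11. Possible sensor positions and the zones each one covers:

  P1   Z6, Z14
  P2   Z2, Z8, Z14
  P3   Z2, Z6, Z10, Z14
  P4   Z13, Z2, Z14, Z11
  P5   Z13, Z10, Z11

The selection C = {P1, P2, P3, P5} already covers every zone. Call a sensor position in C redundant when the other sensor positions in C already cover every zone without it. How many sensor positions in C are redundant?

Drop P1: the rest still cover every zone — redundant.
Drop P2: Z8 uncovered — not redundant.
Drop P3: the rest still cover every zone — redundant.
Drop P5: Z13, Z11 uncovered — not redundant.
2 redundant: P1, P3.

2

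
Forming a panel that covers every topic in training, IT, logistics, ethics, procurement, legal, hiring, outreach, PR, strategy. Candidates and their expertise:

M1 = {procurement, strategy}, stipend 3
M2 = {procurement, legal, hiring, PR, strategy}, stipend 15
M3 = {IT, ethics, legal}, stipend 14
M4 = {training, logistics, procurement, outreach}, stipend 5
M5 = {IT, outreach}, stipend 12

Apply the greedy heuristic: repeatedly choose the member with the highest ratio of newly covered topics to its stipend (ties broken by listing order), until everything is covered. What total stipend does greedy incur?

37

Pick 1: M4 adds 4 new (training, logistics, procurement, outreach) at stipend 5 (ratio 4/5).
Pick 2: M1 adds 1 new (strategy) at stipend 3 (ratio 1/3).
Pick 3: M3 adds 3 new (IT, ethics, legal) at stipend 14 (ratio 3/14).
Pick 4: M2 adds 2 new (hiring, PR) at stipend 15 (ratio 2/15).
Greedy total stipend: 5 + 3 + 14 + 15 = 37. (The true optimum is 34, so greedy overshoots here.)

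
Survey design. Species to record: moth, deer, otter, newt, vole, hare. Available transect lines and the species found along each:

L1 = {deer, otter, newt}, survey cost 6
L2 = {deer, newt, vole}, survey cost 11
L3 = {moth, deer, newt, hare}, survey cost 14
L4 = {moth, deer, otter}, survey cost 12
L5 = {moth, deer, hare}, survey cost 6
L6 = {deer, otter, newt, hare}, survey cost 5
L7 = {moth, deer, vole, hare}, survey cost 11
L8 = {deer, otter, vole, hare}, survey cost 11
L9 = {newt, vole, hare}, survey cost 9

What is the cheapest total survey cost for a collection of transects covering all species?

16

L6, L7 cover every species at survey cost 5 + 11 = 16.
Any cover uses at least 2 transects; among all covering selections none totals below 16.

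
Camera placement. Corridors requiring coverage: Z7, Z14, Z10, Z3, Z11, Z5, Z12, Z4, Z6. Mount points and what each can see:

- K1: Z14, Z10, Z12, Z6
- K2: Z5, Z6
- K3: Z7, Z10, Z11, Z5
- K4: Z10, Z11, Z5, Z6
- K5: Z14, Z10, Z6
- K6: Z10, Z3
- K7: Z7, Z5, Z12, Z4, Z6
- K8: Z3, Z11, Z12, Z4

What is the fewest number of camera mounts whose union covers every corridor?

K1, K3, K8 together cover {Z7, Z14, Z10, Z3, Z11, Z5, Z12, Z4, Z6} — every corridor.
No 2 of the 8 camera mounts cover everything (all 28 pairs fall short), so 3 is minimum.

3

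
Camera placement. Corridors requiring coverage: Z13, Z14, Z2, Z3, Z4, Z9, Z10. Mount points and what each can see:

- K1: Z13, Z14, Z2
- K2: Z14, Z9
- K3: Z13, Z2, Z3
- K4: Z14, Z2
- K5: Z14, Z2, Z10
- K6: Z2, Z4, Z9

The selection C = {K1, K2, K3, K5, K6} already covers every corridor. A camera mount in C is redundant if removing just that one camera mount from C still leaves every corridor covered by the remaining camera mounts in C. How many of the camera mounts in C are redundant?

Drop K1: the rest still cover every corridor — redundant.
Drop K2: the rest still cover every corridor — redundant.
Drop K3: Z3 uncovered — not redundant.
Drop K5: Z10 uncovered — not redundant.
Drop K6: Z4 uncovered — not redundant.
2 redundant: K1, K2.

2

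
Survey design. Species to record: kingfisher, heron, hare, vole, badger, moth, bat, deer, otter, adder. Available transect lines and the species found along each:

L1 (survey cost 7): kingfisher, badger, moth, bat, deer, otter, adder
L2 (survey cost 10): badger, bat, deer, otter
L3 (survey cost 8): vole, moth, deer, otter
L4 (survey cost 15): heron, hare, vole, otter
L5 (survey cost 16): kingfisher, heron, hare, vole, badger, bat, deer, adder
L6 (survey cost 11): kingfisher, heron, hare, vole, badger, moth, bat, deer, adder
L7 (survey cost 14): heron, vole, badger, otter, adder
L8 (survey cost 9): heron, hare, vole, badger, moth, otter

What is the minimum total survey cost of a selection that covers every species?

L1, L8 cover every species at survey cost 7 + 9 = 16.
Any cover uses at least 2 transects; among all covering selections none totals below 16.

16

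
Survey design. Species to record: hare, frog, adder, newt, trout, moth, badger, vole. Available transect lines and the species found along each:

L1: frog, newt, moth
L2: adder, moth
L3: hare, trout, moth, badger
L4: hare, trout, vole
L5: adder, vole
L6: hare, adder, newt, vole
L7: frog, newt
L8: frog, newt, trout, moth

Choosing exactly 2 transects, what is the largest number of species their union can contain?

7

Choosing L3, L6 covers {hare, adder, newt, trout, moth, badger, vole} — 7 species.
No choice of 2 transects does better; here frog is left uncovered.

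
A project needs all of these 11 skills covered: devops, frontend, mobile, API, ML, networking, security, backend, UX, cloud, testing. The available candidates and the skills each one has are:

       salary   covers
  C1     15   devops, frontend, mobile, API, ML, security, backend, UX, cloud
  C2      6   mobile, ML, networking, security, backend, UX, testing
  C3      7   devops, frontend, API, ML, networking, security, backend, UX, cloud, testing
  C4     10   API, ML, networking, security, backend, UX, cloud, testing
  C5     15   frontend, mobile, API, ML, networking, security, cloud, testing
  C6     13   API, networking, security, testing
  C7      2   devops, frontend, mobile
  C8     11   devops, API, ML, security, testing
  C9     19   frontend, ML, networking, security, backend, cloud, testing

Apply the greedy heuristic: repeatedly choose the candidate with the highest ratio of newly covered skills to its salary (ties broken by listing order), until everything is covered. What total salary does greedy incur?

Pick 1: C7 adds 3 new (devops, frontend, mobile) at salary 2 (ratio 3/2).
Pick 2: C3 adds 8 new (API, ML, networking, security, backend, UX, cloud, testing) at salary 7 (ratio 8/7).
Greedy total salary: 2 + 7 = 9.

9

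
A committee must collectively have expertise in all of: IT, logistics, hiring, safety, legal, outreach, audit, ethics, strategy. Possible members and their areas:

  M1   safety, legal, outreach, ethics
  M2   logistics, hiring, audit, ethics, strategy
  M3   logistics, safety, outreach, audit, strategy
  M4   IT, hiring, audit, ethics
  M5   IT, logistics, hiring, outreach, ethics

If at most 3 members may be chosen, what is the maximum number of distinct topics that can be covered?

9

Choosing M1, M2, M4 covers {IT, logistics, hiring, safety, legal, outreach, audit, ethics, strategy} — 9 topics.
That is all 9 topics.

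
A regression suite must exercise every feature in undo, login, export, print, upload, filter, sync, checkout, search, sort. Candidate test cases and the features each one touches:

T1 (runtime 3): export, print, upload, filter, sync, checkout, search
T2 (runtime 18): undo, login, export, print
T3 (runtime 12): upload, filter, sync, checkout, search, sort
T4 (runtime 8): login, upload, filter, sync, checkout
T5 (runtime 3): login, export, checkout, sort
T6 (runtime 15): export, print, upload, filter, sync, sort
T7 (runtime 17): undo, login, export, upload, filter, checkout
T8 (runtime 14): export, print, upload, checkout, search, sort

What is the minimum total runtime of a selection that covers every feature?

T1, T5, T7 cover every feature at runtime 3 + 3 + 17 = 23.
Any cover uses at least 2 test cases; among all covering selections none totals below 23.

23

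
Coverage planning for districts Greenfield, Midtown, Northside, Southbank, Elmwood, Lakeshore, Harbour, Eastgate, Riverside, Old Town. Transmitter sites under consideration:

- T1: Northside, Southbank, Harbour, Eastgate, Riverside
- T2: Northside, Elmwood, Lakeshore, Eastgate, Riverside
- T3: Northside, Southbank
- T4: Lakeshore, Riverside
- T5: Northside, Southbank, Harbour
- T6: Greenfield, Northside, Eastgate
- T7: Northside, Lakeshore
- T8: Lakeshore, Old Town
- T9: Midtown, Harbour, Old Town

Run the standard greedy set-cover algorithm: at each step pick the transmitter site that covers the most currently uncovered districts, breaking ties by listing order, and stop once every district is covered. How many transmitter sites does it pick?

4

Pick 1: T1 covers 5 new districts (Northside, Southbank, Harbour, Eastgate, Riverside).
Pick 2: T2 covers 2 new districts (Elmwood, Lakeshore).
Pick 3: T9 covers 2 new districts (Midtown, Old Town).
Pick 4: T6 covers 1 new districts (Greenfield).
Greedy uses 4 transmitter sites.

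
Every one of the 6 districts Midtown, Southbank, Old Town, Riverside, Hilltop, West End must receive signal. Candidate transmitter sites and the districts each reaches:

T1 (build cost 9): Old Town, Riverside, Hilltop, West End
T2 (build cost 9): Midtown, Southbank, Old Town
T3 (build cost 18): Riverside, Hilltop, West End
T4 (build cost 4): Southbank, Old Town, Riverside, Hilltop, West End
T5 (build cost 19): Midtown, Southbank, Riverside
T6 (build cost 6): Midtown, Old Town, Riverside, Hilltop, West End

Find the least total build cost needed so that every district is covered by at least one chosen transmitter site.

10

T4, T6 cover every district at build cost 4 + 6 = 10.
Any cover uses at least 2 transmitter sites; among all covering selections none totals below 10.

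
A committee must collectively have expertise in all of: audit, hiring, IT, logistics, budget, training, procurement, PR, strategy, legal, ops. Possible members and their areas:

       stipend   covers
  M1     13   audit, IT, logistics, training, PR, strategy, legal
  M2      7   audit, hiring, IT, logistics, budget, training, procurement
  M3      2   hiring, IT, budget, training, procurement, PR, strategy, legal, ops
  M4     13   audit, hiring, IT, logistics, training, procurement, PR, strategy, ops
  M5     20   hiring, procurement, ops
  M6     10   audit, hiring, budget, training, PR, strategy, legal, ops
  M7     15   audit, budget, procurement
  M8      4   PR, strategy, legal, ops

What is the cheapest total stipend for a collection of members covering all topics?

9

M2, M3 cover every topic at stipend 7 + 2 = 9.
Any cover uses at least 2 members; among all covering selections none totals below 9.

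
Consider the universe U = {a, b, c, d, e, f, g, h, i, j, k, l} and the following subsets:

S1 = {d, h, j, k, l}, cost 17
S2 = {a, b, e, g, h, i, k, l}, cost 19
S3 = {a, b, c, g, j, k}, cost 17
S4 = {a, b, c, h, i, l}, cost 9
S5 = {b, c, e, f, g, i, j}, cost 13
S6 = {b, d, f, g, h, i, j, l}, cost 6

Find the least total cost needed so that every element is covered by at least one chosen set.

S2, S4, S6 cover every element at cost 19 + 9 + 6 = 34.
Any cover uses at least 3 sets; among all covering selections none totals below 34.

34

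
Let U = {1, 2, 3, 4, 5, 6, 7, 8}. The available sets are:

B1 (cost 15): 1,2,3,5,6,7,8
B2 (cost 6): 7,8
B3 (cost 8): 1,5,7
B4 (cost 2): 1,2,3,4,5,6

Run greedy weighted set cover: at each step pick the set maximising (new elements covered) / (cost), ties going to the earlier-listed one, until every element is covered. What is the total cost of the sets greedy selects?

Pick 1: B4 adds 6 new (1, 2, 3, 4, 5, 6) at cost 2 (ratio 6/2).
Pick 2: B2 adds 2 new (7, 8) at cost 6 (ratio 2/6).
Greedy total cost: 2 + 6 = 8.

8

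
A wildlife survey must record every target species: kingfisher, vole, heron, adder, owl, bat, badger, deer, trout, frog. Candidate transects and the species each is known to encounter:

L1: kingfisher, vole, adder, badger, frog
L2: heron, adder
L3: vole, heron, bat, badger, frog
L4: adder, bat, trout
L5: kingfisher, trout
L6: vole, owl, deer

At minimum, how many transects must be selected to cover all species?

L1, L2, L4, L6 together cover {kingfisher, vole, heron, adder, owl, bat, badger, deer, trout, frog} — every species.
No 3 of the 6 transects cover everything (all 20 triples fall short), so 4 is minimum.

4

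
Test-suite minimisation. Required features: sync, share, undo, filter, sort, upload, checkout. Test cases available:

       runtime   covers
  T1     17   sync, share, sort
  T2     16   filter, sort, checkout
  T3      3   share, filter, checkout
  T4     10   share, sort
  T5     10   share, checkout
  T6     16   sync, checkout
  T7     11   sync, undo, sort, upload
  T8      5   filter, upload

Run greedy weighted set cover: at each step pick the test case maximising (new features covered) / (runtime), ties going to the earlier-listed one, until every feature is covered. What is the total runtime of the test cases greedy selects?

14

Pick 1: T3 adds 3 new (share, filter, checkout) at runtime 3 (ratio 3/3).
Pick 2: T7 adds 4 new (sync, undo, sort, upload) at runtime 11 (ratio 4/11).
Greedy total runtime: 3 + 11 = 14.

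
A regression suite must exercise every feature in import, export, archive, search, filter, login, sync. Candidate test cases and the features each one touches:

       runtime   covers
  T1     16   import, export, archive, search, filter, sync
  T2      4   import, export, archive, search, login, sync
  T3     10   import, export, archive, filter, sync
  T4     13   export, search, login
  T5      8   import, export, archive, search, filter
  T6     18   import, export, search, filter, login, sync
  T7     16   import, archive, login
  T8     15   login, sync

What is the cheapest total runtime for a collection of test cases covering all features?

T2, T5 cover every feature at runtime 4 + 8 = 12.
Any cover uses at least 2 test cases; among all covering selections none totals below 12.

12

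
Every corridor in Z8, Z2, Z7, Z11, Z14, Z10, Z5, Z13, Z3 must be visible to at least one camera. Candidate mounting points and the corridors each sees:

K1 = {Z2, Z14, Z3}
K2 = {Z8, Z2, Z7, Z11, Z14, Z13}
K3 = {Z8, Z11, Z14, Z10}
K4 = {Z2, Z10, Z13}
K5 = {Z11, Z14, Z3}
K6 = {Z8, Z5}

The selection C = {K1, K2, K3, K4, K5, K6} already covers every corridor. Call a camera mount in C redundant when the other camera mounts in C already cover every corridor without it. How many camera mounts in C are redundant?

Drop K1: the rest still cover every corridor — redundant.
Drop K2: Z7 uncovered — not redundant.
Drop K3: the rest still cover every corridor — redundant.
Drop K4: the rest still cover every corridor — redundant.
Drop K5: the rest still cover every corridor — redundant.
Drop K6: Z5 uncovered — not redundant.
4 redundant: K1, K3, K4, K5.

4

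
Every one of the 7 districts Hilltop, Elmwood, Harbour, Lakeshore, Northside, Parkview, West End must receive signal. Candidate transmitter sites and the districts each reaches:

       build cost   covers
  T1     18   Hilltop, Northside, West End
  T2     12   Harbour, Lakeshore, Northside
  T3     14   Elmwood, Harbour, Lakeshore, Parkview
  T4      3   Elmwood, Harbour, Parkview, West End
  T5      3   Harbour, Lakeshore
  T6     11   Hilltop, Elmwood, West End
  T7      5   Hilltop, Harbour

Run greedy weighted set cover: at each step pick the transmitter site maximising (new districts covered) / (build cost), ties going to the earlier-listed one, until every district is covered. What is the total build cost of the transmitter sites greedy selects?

Pick 1: T4 adds 4 new (Elmwood, Harbour, Parkview, West End) at build cost 3 (ratio 4/3).
Pick 2: T5 adds 1 new (Lakeshore) at build cost 3 (ratio 1/3).
Pick 3: T7 adds 1 new (Hilltop) at build cost 5 (ratio 1/5).
Pick 4: T2 adds 1 new (Northside) at build cost 12 (ratio 1/12).
Greedy total build cost: 3 + 3 + 5 + 12 = 23. (The true optimum is 20, so greedy overshoots here.)

23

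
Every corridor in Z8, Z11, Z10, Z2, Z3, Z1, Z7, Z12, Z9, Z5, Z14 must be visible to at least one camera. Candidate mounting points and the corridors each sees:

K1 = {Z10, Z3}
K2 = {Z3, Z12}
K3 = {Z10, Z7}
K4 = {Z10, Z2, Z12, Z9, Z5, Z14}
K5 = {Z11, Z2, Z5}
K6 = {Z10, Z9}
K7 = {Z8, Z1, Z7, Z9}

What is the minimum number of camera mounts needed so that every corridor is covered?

K1, K4, K5, K7 together cover {Z8, Z11, Z10, Z2, Z3, Z1, Z7, Z12, Z9, Z5, Z14} — every corridor.
No 3 of the 7 camera mounts cover everything (all 35 triples fall short), so 4 is minimum.

4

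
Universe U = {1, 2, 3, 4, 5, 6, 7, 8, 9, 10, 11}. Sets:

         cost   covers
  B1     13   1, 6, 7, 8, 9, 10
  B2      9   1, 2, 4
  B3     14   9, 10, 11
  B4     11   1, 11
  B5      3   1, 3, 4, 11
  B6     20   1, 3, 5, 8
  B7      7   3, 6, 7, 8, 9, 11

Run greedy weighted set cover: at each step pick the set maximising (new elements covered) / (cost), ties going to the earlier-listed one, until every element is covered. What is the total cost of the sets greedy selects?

52

Pick 1: B5 adds 4 new (1, 3, 4, 11) at cost 3 (ratio 4/3).
Pick 2: B7 adds 4 new (6, 7, 8, 9) at cost 7 (ratio 4/7).
Pick 3: B2 adds 1 new (2) at cost 9 (ratio 1/9).
Pick 4: B1 adds 1 new (10) at cost 13 (ratio 1/13).
Pick 5: B6 adds 1 new (5) at cost 20 (ratio 1/20).
Greedy total cost: 3 + 7 + 9 + 13 + 20 = 52. (The true optimum is 45, so greedy overshoots here.)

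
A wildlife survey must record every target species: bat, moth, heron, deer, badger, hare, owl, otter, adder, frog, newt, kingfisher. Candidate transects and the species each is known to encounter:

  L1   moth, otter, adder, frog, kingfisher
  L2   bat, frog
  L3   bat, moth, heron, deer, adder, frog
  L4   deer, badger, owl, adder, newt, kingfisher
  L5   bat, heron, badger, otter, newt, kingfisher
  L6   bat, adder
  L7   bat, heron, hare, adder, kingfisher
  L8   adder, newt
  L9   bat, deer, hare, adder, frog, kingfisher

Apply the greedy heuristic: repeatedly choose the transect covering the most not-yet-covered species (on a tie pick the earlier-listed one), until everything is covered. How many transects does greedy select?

Pick 1: L3 covers 6 new species (bat, moth, heron, deer, adder, frog).
Pick 2: L4 covers 4 new species (badger, owl, newt, kingfisher).
Pick 3: L1 covers 1 new species (otter).
Pick 4: L7 covers 1 new species (hare).
Greedy uses 4 transects. (The true minimum is 3.)

4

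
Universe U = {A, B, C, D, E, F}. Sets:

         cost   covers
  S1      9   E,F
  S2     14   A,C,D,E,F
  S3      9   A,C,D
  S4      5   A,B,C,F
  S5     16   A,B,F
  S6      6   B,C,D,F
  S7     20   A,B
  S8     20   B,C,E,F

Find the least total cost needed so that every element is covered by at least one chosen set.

S2, S4 cover every element at cost 14 + 5 = 19.
Any cover uses at least 2 sets; among all covering selections none totals below 19.
Greedy by coverage-per-cost would pick S4, S6, S1 for 20 — worse than the optimum 19.

19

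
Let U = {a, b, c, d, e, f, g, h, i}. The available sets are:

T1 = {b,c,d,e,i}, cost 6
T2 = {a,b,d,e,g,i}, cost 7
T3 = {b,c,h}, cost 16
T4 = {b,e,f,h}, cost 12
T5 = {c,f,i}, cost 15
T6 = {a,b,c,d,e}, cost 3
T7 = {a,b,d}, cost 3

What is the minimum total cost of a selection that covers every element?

T2, T4, T6 cover every element at cost 7 + 12 + 3 = 22.
Any cover uses at least 3 sets; among all covering selections none totals below 22.

22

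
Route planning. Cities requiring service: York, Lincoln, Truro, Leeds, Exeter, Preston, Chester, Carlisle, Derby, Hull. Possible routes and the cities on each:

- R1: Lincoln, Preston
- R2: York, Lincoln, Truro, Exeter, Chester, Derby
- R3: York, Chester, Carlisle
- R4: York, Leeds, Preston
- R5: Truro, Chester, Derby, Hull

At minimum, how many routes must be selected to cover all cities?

R2, R3, R4, R5 together cover {York, Lincoln, Truro, Leeds, Exeter, Preston, Chester, Carlisle, Derby, Hull} — every city.
No 3 of the 5 routes cover everything (all 10 triples fall short), so 4 is minimum.

4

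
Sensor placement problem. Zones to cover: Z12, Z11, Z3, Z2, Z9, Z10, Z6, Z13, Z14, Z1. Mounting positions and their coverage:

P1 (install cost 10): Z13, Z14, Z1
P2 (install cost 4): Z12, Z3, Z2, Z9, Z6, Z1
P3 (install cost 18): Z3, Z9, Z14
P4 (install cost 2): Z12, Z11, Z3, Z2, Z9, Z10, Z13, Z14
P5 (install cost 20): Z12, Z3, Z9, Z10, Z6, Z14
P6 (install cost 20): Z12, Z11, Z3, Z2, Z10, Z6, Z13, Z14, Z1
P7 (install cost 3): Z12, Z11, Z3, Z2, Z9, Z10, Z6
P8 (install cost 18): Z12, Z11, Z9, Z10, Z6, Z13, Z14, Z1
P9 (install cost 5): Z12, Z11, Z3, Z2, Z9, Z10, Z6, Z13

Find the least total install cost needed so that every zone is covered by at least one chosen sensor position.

P2, P4 cover every zone at install cost 4 + 2 = 6.
Any cover uses at least 2 sensor positions; among all covering selections none totals below 6.

6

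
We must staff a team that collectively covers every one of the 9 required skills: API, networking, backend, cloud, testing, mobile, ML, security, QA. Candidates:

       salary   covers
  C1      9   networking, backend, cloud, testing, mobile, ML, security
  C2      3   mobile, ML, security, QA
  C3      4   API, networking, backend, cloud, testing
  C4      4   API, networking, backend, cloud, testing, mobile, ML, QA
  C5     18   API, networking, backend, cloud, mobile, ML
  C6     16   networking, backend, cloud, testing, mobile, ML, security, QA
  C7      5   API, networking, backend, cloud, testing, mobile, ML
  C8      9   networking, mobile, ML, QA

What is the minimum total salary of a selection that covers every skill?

C2, C3 cover every skill at salary 3 + 4 = 7.
Any cover uses at least 2 candidates; among all covering selections none totals below 7.

7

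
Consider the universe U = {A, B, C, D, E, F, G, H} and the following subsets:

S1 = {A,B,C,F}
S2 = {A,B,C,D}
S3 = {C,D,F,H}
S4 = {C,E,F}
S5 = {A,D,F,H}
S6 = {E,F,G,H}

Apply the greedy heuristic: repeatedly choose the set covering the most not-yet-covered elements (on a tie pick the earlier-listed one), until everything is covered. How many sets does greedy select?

3

Pick 1: S1 covers 4 new elements (A, B, C, F).
Pick 2: S6 covers 3 new elements (E, G, H).
Pick 3: S2 covers 1 new elements (D).
Greedy uses 3 sets. (The true minimum is 2.)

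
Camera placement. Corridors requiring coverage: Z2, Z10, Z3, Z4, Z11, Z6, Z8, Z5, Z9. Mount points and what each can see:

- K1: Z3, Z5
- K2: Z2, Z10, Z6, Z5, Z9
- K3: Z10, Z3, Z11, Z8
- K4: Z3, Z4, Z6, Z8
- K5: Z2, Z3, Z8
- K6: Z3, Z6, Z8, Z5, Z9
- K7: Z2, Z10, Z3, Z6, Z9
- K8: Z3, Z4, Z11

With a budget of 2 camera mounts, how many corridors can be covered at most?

8

Choosing K2, K3 covers {Z2, Z10, Z3, Z11, Z6, Z8, Z5, Z9} — 8 corridors.
No choice of 2 camera mounts does better; here Z4 is left uncovered.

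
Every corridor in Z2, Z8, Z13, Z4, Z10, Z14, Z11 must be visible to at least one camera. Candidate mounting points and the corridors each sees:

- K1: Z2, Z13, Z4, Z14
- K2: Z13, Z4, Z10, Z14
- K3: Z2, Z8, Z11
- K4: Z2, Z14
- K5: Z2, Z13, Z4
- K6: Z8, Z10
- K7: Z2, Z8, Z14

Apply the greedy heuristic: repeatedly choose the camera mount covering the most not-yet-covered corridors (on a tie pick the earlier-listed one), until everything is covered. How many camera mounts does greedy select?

Pick 1: K1 covers 4 new corridors (Z2, Z13, Z4, Z14).
Pick 2: K3 covers 2 new corridors (Z8, Z11).
Pick 3: K2 covers 1 new corridors (Z10).
Greedy uses 3 camera mounts. (The true minimum is 2.)

3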